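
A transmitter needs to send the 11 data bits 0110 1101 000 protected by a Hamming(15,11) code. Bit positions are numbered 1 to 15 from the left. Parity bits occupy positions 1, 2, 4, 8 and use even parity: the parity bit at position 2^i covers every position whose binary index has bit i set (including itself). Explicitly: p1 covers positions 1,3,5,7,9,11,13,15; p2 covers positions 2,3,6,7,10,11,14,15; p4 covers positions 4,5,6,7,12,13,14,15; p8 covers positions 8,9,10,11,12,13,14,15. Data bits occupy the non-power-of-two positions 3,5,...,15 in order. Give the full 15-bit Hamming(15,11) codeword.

000111011101000

Place data bits at non-power-of-two positions: b3=0, b5=1, b6=1, b7=0, b9=1, b10=1, b11=0, b12=1, b13=0, b14=0, b15=0.
p1 = XOR of data positions {3,5,7,9,11,13,15} = 0⊕1⊕0⊕1⊕0⊕0⊕0 = 0
p2 = XOR of data positions {3,6,7,10,11,14,15} = 0⊕1⊕0⊕1⊕0⊕0⊕0 = 0
p4 = XOR of data positions {5,6,7,12,13,14,15} = 1⊕1⊕0⊕1⊕0⊕0⊕0 = 1
p8 = XOR of data positions {9,10,11,12,13,14,15} = 1⊕1⊕0⊕1⊕0⊕0⊕0 = 1
Codeword b1..b15 = 000111011101000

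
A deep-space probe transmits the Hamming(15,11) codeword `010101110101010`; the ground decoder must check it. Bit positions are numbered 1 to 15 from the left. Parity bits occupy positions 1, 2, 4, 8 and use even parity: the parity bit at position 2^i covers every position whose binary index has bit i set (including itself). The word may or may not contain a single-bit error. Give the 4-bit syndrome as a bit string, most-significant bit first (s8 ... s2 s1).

0111

s1: b1⊕b3⊕b5⊕b7⊕b9⊕b11⊕b13⊕b15 = 0⊕0⊕0⊕1⊕0⊕0⊕0⊕0 = 1
s2: b2⊕b3⊕b6⊕b7⊕b10⊕b11⊕b14⊕b15 = 1⊕0⊕1⊕1⊕1⊕0⊕1⊕0 = 1
s4: b4⊕b5⊕b6⊕b7⊕b12⊕b13⊕b14⊕b15 = 1⊕0⊕1⊕1⊕1⊕0⊕1⊕0 = 1
s8: b8⊕b9⊕b10⊕b11⊕b12⊕b13⊕b14⊕b15 = 1⊕0⊕1⊕0⊕1⊕0⊕1⊕0 = 0
Syndrome (s8...s1) = 0111 → position 7.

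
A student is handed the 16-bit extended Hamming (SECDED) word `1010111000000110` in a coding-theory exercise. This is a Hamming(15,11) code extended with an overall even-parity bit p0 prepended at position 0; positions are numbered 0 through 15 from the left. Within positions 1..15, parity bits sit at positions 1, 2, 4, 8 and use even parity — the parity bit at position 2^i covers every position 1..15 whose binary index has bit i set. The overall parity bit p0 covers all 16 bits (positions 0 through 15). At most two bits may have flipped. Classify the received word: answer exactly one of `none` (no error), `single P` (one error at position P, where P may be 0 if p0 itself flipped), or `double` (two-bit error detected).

s1: b1⊕b3⊕b5⊕b7⊕b9⊕b11⊕b13⊕b15 = 0⊕0⊕1⊕0⊕0⊕0⊕1⊕0 = 0
s2: b2⊕b3⊕b6⊕b7⊕b10⊕b11⊕b14⊕b15 = 1⊕0⊕1⊕0⊕0⊕0⊕1⊕0 = 1
s4: b4⊕b5⊕b6⊕b7⊕b12⊕b13⊕b14⊕b15 = 1⊕1⊕1⊕0⊕0⊕1⊕1⊕0 = 1
s8: b8⊕b9⊕b10⊕b11⊕b12⊕b13⊕b14⊕b15 = 0⊕0⊕0⊕0⊕0⊕1⊕1⊕0 = 0
Syndrome (s8...s1) = 0110 → position 6.
Overall parity (XOR of all 16 bits, including p0): 1⊕0⊕1⊕0⊕1⊕1⊕1⊕0⊕0⊕0⊕0⊕0⊕0⊕1⊕1⊕0 = 1
Overall=1, syndrome position=6 → single-bit error at position 6.

single 6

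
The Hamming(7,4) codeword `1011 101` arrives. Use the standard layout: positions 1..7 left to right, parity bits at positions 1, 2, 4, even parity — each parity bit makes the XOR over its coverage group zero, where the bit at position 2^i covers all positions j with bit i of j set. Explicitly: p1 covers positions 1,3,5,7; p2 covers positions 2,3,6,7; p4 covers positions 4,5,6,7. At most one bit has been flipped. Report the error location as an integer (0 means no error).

4

s1: b1⊕b3⊕b5⊕b7 = 1⊕1⊕1⊕1 = 0
s2: b2⊕b3⊕b6⊕b7 = 0⊕1⊕0⊕1 = 0
s4: b4⊕b5⊕b6⊕b7 = 1⊕1⊕0⊕1 = 1
Syndrome (s4...s1) = 100 → position 4.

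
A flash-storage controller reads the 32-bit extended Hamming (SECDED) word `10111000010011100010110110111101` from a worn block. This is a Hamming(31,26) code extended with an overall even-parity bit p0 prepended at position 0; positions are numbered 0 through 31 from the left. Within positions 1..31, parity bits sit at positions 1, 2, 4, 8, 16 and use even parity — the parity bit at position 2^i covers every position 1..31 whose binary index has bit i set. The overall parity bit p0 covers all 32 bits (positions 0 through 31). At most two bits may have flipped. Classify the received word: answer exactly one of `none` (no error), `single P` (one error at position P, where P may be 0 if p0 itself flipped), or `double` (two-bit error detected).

s1: b1⊕b3⊕b5⊕b7⊕b9⊕b11⊕b13⊕b15⊕b17⊕b19⊕b21⊕b23⊕b25⊕b27⊕b29⊕b31 = 0⊕1⊕0⊕0⊕1⊕0⊕1⊕0⊕0⊕0⊕1⊕1⊕0⊕1⊕1⊕1 = 0
s2: b2⊕b3⊕b6⊕b7⊕b10⊕b11⊕b14⊕b15⊕b18⊕b19⊕b22⊕b23⊕b26⊕b27⊕b30⊕b31 = 1⊕1⊕0⊕0⊕0⊕0⊕1⊕0⊕1⊕0⊕0⊕1⊕1⊕1⊕0⊕1 = 0
s4: b4⊕b5⊕b6⊕b7⊕b12⊕b13⊕b14⊕b15⊕b20⊕b21⊕b22⊕b23⊕b28⊕b29⊕b30⊕b31 = 1⊕0⊕0⊕0⊕1⊕1⊕1⊕0⊕1⊕1⊕0⊕1⊕1⊕1⊕0⊕1 = 0
s8: b8⊕b9⊕b10⊕b11⊕b12⊕b13⊕b14⊕b15⊕b24⊕b25⊕b26⊕b27⊕b28⊕b29⊕b30⊕b31 = 0⊕1⊕0⊕0⊕1⊕1⊕1⊕0⊕1⊕0⊕1⊕1⊕1⊕1⊕0⊕1 = 0
s16: b16⊕b17⊕b18⊕b19⊕b20⊕b21⊕b22⊕b23⊕b24⊕b25⊕b26⊕b27⊕b28⊕b29⊕b30⊕b31 = 0⊕0⊕1⊕0⊕1⊕1⊕0⊕1⊕1⊕0⊕1⊕1⊕1⊕1⊕0⊕1 = 0
Syndrome (s16...s1) = 00000 → position 0 (no error).
Overall parity (XOR of all 32 bits, including p0): 1⊕0⊕1⊕1⊕1⊕0⊕0⊕0⊕0⊕1⊕0⊕0⊕1⊕1⊕1⊕0⊕0⊕0⊕1⊕0⊕1⊕1⊕0⊕1⊕1⊕0⊕1⊕1⊕1⊕1⊕0⊕1 = 0
Overall=0, syndrome position=0 → no error.

none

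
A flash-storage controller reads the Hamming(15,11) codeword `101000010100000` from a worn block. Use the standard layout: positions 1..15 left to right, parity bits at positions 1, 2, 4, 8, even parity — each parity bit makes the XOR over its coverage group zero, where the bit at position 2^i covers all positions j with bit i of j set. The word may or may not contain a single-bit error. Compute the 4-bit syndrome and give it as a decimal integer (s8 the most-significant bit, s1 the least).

s1: b1⊕b3⊕b5⊕b7⊕b9⊕b11⊕b13⊕b15 = 1⊕1⊕0⊕0⊕0⊕0⊕0⊕0 = 0
s2: b2⊕b3⊕b6⊕b7⊕b10⊕b11⊕b14⊕b15 = 0⊕1⊕0⊕0⊕1⊕0⊕0⊕0 = 0
s4: b4⊕b5⊕b6⊕b7⊕b12⊕b13⊕b14⊕b15 = 0⊕0⊕0⊕0⊕0⊕0⊕0⊕0 = 0
s8: b8⊕b9⊕b10⊕b11⊕b12⊕b13⊕b14⊕b15 = 1⊕0⊕1⊕0⊕0⊕0⊕0⊕0 = 0
Syndrome (s8...s1) = 0000 → position 0 (no error).

0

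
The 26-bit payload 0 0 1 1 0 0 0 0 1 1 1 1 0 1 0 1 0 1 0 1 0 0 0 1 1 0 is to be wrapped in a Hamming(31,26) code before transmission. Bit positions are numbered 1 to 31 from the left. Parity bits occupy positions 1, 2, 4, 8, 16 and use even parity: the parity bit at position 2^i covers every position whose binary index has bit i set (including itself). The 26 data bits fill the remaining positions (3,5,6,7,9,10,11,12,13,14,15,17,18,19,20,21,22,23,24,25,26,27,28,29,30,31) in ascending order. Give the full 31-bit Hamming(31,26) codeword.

Place data bits at non-power-of-two positions: b3=0, b5=0, b6=1, b7=1, b9=0, b10=0, b11=0, b12=0, b13=1, b14=1, b15=1, b17=1, b18=0, b19=1, b20=0, b21=1, b22=0, b23=1, b24=0, b25=1, b26=0, b27=0, b28=0, b29=1, b30=1, b31=0.
p1 = XOR of data positions {3,5,7,9,11,13,15,17,19,21,23,25,27,29,31} = 0⊕0⊕1⊕0⊕0⊕1⊕1⊕1⊕1⊕1⊕1⊕1⊕0⊕1⊕0 = 1
p2 = XOR of data positions {3,6,7,10,11,14,15,18,19,22,23,26,27,30,31} = 0⊕1⊕1⊕0⊕0⊕1⊕1⊕0⊕1⊕0⊕1⊕0⊕0⊕1⊕0 = 1
p4 = XOR of data positions {5,6,7,12,13,14,15,20,21,22,23,28,29,30,31} = 0⊕1⊕1⊕0⊕1⊕1⊕1⊕0⊕1⊕0⊕1⊕0⊕1⊕1⊕0 = 1
p8 = XOR of data positions {9,10,11,12,13,14,15,24,25,26,27,28,29,30,31} = 0⊕0⊕0⊕0⊕1⊕1⊕1⊕0⊕1⊕0⊕0⊕0⊕1⊕1⊕0 = 0
p16 = XOR of data positions {17,18,19,20,21,22,23,24,25,26,27,28,29,30,31} = 1⊕0⊕1⊕0⊕1⊕0⊕1⊕0⊕1⊕0⊕0⊕0⊕1⊕1⊕0 = 1
Codeword b1..b31 = 1101011000001111101010101000110

1101011000001111101010101000110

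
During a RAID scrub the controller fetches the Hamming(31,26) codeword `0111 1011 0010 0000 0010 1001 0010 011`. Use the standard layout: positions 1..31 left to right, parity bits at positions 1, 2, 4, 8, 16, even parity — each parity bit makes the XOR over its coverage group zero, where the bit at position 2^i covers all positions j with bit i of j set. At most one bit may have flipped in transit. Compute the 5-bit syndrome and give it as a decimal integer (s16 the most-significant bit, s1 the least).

s1: b1⊕b3⊕b5⊕b7⊕b9⊕b11⊕b13⊕b15⊕b17⊕b19⊕b21⊕b23⊕b25⊕b27⊕b29⊕b31 = 0⊕1⊕1⊕1⊕0⊕1⊕0⊕0⊕0⊕1⊕1⊕0⊕0⊕1⊕0⊕1 = 0
s2: b2⊕b3⊕b6⊕b7⊕b10⊕b11⊕b14⊕b15⊕b18⊕b19⊕b22⊕b23⊕b26⊕b27⊕b30⊕b31 = 1⊕1⊕0⊕1⊕0⊕1⊕0⊕0⊕0⊕1⊕0⊕0⊕0⊕1⊕1⊕1 = 0
s4: b4⊕b5⊕b6⊕b7⊕b12⊕b13⊕b14⊕b15⊕b20⊕b21⊕b22⊕b23⊕b28⊕b29⊕b30⊕b31 = 1⊕1⊕0⊕1⊕0⊕0⊕0⊕0⊕0⊕1⊕0⊕0⊕0⊕0⊕1⊕1 = 0
s8: b8⊕b9⊕b10⊕b11⊕b12⊕b13⊕b14⊕b15⊕b24⊕b25⊕b26⊕b27⊕b28⊕b29⊕b30⊕b31 = 1⊕0⊕0⊕1⊕0⊕0⊕0⊕0⊕1⊕0⊕0⊕1⊕0⊕0⊕1⊕1 = 0
s16: b16⊕b17⊕b18⊕b19⊕b20⊕b21⊕b22⊕b23⊕b24⊕b25⊕b26⊕b27⊕b28⊕b29⊕b30⊕b31 = 0⊕0⊕0⊕1⊕0⊕1⊕0⊕0⊕1⊕0⊕0⊕1⊕0⊕0⊕1⊕1 = 0
Syndrome (s16...s1) = 00000 → position 0 (no error).

0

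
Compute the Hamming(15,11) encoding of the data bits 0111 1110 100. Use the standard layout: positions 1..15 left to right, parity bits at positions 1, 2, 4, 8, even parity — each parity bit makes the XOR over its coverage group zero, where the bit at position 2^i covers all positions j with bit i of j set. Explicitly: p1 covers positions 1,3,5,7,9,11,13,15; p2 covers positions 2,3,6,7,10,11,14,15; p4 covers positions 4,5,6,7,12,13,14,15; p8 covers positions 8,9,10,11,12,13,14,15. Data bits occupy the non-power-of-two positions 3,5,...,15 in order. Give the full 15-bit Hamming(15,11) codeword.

100011101110100

Place data bits at non-power-of-two positions: b3=0, b5=1, b6=1, b7=1, b9=1, b10=1, b11=1, b12=0, b13=1, b14=0, b15=0.
p1 = XOR of data positions {3,5,7,9,11,13,15} = 0⊕1⊕1⊕1⊕1⊕1⊕0 = 1
p2 = XOR of data positions {3,6,7,10,11,14,15} = 0⊕1⊕1⊕1⊕1⊕0⊕0 = 0
p4 = XOR of data positions {5,6,7,12,13,14,15} = 1⊕1⊕1⊕0⊕1⊕0⊕0 = 0
p8 = XOR of data positions {9,10,11,12,13,14,15} = 1⊕1⊕1⊕0⊕1⊕0⊕0 = 0
Codeword b1..b15 = 100011101110100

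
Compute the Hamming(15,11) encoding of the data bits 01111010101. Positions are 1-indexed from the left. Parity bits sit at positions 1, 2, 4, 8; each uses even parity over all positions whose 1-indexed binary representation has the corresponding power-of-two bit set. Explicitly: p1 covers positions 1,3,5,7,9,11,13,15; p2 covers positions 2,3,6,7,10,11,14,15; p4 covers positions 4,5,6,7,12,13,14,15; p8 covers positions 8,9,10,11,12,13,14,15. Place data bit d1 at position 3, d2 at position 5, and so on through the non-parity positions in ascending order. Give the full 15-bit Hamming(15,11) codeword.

000111101010101

Place data bits at non-power-of-two positions: b3=0, b5=1, b6=1, b7=1, b9=1, b10=0, b11=1, b12=0, b13=1, b14=0, b15=1.
p1 = XOR of data positions {3,5,7,9,11,13,15} = 0⊕1⊕1⊕1⊕1⊕1⊕1 = 0
p2 = XOR of data positions {3,6,7,10,11,14,15} = 0⊕1⊕1⊕0⊕1⊕0⊕1 = 0
p4 = XOR of data positions {5,6,7,12,13,14,15} = 1⊕1⊕1⊕0⊕1⊕0⊕1 = 1
p8 = XOR of data positions {9,10,11,12,13,14,15} = 1⊕0⊕1⊕0⊕1⊕0⊕1 = 0
Codeword b1..b15 = 000111101010101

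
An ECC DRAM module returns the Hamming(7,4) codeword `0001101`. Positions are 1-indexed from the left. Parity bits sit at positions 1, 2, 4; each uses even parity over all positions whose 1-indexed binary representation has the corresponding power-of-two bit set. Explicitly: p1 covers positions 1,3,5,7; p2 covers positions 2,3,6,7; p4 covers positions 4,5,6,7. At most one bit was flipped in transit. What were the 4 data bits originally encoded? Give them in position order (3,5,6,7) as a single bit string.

s1: b1⊕b3⊕b5⊕b7 = 0⊕0⊕1⊕1 = 0
s2: b2⊕b3⊕b6⊕b7 = 0⊕0⊕0⊕1 = 1
s4: b4⊕b5⊕b6⊕b7 = 1⊕1⊕0⊕1 = 1
Syndrome (s4...s1) = 110 → position 6.
Flip bit 6: corrected codeword = 0001111
Data bits at positions 3,5,6,7: 0111

0111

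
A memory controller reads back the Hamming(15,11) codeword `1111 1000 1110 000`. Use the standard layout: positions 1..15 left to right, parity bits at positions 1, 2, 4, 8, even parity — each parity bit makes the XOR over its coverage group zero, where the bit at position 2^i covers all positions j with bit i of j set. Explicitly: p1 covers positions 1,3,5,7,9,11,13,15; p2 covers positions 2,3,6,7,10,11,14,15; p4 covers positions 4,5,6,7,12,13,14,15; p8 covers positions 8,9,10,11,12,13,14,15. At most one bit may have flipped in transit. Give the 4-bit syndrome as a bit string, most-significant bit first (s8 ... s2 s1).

1001

s1: b1⊕b3⊕b5⊕b7⊕b9⊕b11⊕b13⊕b15 = 1⊕1⊕1⊕0⊕1⊕1⊕0⊕0 = 1
s2: b2⊕b3⊕b6⊕b7⊕b10⊕b11⊕b14⊕b15 = 1⊕1⊕0⊕0⊕1⊕1⊕0⊕0 = 0
s4: b4⊕b5⊕b6⊕b7⊕b12⊕b13⊕b14⊕b15 = 1⊕1⊕0⊕0⊕0⊕0⊕0⊕0 = 0
s8: b8⊕b9⊕b10⊕b11⊕b12⊕b13⊕b14⊕b15 = 0⊕1⊕1⊕1⊕0⊕0⊕0⊕0 = 1
Syndrome (s8...s1) = 1001 → position 9.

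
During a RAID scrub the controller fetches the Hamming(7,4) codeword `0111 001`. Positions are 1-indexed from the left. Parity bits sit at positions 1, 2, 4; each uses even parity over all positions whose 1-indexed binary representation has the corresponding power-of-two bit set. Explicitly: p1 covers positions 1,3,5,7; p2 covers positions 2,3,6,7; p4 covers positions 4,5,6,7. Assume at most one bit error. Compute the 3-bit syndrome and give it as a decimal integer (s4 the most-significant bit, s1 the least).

2

s1: b1⊕b3⊕b5⊕b7 = 0⊕1⊕0⊕1 = 0
s2: b2⊕b3⊕b6⊕b7 = 1⊕1⊕0⊕1 = 1
s4: b4⊕b5⊕b6⊕b7 = 1⊕0⊕0⊕1 = 0
Syndrome (s4...s1) = 010 → position 2.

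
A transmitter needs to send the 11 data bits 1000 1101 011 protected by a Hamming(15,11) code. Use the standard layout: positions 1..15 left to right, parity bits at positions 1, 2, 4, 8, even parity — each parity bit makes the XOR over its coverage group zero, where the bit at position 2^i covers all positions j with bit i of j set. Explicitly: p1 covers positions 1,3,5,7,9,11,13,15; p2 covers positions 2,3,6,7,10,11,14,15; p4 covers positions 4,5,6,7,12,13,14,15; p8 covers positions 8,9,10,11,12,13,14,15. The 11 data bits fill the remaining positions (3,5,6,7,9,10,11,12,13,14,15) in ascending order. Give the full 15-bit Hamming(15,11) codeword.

101100011101011

Place data bits at non-power-of-two positions: b3=1, b5=0, b6=0, b7=0, b9=1, b10=1, b11=0, b12=1, b13=0, b14=1, b15=1.
p1 = XOR of data positions {3,5,7,9,11,13,15} = 1⊕0⊕0⊕1⊕0⊕0⊕1 = 1
p2 = XOR of data positions {3,6,7,10,11,14,15} = 1⊕0⊕0⊕1⊕0⊕1⊕1 = 0
p4 = XOR of data positions {5,6,7,12,13,14,15} = 0⊕0⊕0⊕1⊕0⊕1⊕1 = 1
p8 = XOR of data positions {9,10,11,12,13,14,15} = 1⊕1⊕0⊕1⊕0⊕1⊕1 = 1
Codeword b1..b15 = 101100011101011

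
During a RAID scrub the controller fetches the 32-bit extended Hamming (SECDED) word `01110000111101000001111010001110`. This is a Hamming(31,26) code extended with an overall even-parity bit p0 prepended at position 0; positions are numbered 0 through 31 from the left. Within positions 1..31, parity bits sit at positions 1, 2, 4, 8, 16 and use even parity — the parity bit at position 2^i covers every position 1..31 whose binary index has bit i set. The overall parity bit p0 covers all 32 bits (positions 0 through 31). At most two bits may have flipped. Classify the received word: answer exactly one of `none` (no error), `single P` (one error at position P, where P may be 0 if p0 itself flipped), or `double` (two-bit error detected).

s1: b1⊕b3⊕b5⊕b7⊕b9⊕b11⊕b13⊕b15⊕b17⊕b19⊕b21⊕b23⊕b25⊕b27⊕b29⊕b31 = 1⊕1⊕0⊕0⊕1⊕1⊕1⊕0⊕0⊕1⊕1⊕0⊕0⊕0⊕1⊕0 = 0
s2: b2⊕b3⊕b6⊕b7⊕b10⊕b11⊕b14⊕b15⊕b18⊕b19⊕b22⊕b23⊕b26⊕b27⊕b30⊕b31 = 1⊕1⊕0⊕0⊕1⊕1⊕0⊕0⊕0⊕1⊕1⊕0⊕0⊕0⊕1⊕0 = 1
s4: b4⊕b5⊕b6⊕b7⊕b12⊕b13⊕b14⊕b15⊕b20⊕b21⊕b22⊕b23⊕b28⊕b29⊕b30⊕b31 = 0⊕0⊕0⊕0⊕0⊕1⊕0⊕0⊕1⊕1⊕1⊕0⊕1⊕1⊕1⊕0 = 1
s8: b8⊕b9⊕b10⊕b11⊕b12⊕b13⊕b14⊕b15⊕b24⊕b25⊕b26⊕b27⊕b28⊕b29⊕b30⊕b31 = 1⊕1⊕1⊕1⊕0⊕1⊕0⊕0⊕1⊕0⊕0⊕0⊕1⊕1⊕1⊕0 = 1
s16: b16⊕b17⊕b18⊕b19⊕b20⊕b21⊕b22⊕b23⊕b24⊕b25⊕b26⊕b27⊕b28⊕b29⊕b30⊕b31 = 0⊕0⊕0⊕1⊕1⊕1⊕1⊕0⊕1⊕0⊕0⊕0⊕1⊕1⊕1⊕0 = 0
Syndrome (s16...s1) = 01110 → position 14.
Overall parity (XOR of all 32 bits, including p0): 0⊕1⊕1⊕1⊕0⊕0⊕0⊕0⊕1⊕1⊕1⊕1⊕0⊕1⊕0⊕0⊕0⊕0⊕0⊕1⊕1⊕1⊕1⊕0⊕1⊕0⊕0⊕0⊕1⊕1⊕1⊕0 = 0
Overall=0, syndrome position=14 → double-bit error detected (uncorrectable).

double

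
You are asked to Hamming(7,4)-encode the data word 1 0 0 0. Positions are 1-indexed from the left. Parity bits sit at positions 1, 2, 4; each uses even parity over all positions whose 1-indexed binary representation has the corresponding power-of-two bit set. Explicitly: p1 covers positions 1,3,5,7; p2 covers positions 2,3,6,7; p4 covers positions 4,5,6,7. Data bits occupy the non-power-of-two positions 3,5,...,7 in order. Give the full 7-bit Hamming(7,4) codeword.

1110000

Place data bits at non-power-of-two positions: b3=1, b5=0, b6=0, b7=0.
p1 = XOR of data positions {3,5,7} = 1⊕0⊕0 = 1
p2 = XOR of data positions {3,6,7} = 1⊕0⊕0 = 1
p4 = XOR of data positions {5,6,7} = 0⊕0⊕0 = 0
Codeword b1..b7 = 1110000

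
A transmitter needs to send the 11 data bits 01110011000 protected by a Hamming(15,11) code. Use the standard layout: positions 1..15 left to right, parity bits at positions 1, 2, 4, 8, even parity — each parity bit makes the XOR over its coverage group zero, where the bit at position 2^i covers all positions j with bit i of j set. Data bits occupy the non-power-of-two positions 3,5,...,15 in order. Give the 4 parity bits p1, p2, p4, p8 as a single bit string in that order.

Place data bits at non-power-of-two positions: b3=0, b5=1, b6=1, b7=1, b9=0, b10=0, b11=1, b12=1, b13=0, b14=0, b15=0.
p1 = XOR of data positions {3,5,7,9,11,13,15} = 0⊕1⊕1⊕0⊕1⊕0⊕0 = 1
p2 = XOR of data positions {3,6,7,10,11,14,15} = 0⊕1⊕1⊕0⊕1⊕0⊕0 = 1
p4 = XOR of data positions {5,6,7,12,13,14,15} = 1⊕1⊕1⊕1⊕0⊕0⊕0 = 0
p8 = XOR of data positions {9,10,11,12,13,14,15} = 0⊕0⊕1⊕1⊕0⊕0⊕0 = 0
Parity bits p1,p2,p4,p8 = 1100

1100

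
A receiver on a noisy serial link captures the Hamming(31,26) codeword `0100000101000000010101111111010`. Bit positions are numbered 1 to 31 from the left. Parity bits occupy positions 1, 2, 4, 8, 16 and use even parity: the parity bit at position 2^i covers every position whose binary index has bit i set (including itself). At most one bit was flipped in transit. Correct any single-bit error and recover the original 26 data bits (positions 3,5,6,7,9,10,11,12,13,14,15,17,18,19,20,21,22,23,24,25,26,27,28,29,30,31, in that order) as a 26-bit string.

01000100000010101111111010

s1: b1⊕b3⊕b5⊕b7⊕b9⊕b11⊕b13⊕b15⊕b17⊕b19⊕b21⊕b23⊕b25⊕b27⊕b29⊕b31 = 0⊕0⊕0⊕0⊕0⊕0⊕0⊕0⊕0⊕0⊕0⊕1⊕1⊕1⊕0⊕0 = 1
s2: b2⊕b3⊕b6⊕b7⊕b10⊕b11⊕b14⊕b15⊕b18⊕b19⊕b22⊕b23⊕b26⊕b27⊕b30⊕b31 = 1⊕0⊕0⊕0⊕1⊕0⊕0⊕0⊕1⊕0⊕1⊕1⊕1⊕1⊕1⊕0 = 0
s4: b4⊕b5⊕b6⊕b7⊕b12⊕b13⊕b14⊕b15⊕b20⊕b21⊕b22⊕b23⊕b28⊕b29⊕b30⊕b31 = 0⊕0⊕0⊕0⊕0⊕0⊕0⊕0⊕1⊕0⊕1⊕1⊕1⊕0⊕1⊕0 = 1
s8: b8⊕b9⊕b10⊕b11⊕b12⊕b13⊕b14⊕b15⊕b24⊕b25⊕b26⊕b27⊕b28⊕b29⊕b30⊕b31 = 1⊕0⊕1⊕0⊕0⊕0⊕0⊕0⊕1⊕1⊕1⊕1⊕1⊕0⊕1⊕0 = 0
s16: b16⊕b17⊕b18⊕b19⊕b20⊕b21⊕b22⊕b23⊕b24⊕b25⊕b26⊕b27⊕b28⊕b29⊕b30⊕b31 = 0⊕0⊕1⊕0⊕1⊕0⊕1⊕1⊕1⊕1⊕1⊕1⊕1⊕0⊕1⊕0 = 0
Syndrome (s16...s1) = 00101 → position 5.
Flip bit 5: corrected codeword = 0100100101000000010101111111010
Data bits at positions 3,5,6,7,9,10,11,12,13,14,15,17,18,19,20,21,22,23,24,25,26,27,28,29,30,31: 01000100000010101111111010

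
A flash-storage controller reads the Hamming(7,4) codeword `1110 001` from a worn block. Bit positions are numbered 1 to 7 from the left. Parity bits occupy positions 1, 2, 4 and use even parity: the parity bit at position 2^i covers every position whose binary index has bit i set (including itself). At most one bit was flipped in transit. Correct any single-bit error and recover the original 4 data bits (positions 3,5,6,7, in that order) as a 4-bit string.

s1: b1⊕b3⊕b5⊕b7 = 1⊕1⊕0⊕1 = 1
s2: b2⊕b3⊕b6⊕b7 = 1⊕1⊕0⊕1 = 1
s4: b4⊕b5⊕b6⊕b7 = 0⊕0⊕0⊕1 = 1
Syndrome (s4...s1) = 111 → position 7.
Flip bit 7: corrected codeword = 1110000
Data bits at positions 3,5,6,7: 1000

1000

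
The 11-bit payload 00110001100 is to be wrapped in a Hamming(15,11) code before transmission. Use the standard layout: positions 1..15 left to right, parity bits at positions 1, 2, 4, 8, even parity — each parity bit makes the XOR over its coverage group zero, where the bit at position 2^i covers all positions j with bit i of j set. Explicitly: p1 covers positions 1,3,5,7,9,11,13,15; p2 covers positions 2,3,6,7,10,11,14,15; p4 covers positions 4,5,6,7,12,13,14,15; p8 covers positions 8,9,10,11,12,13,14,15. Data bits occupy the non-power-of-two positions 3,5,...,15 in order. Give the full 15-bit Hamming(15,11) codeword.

000001100001100

Place data bits at non-power-of-two positions: b3=0, b5=0, b6=1, b7=1, b9=0, b10=0, b11=0, b12=1, b13=1, b14=0, b15=0.
p1 = XOR of data positions {3,5,7,9,11,13,15} = 0⊕0⊕1⊕0⊕0⊕1⊕0 = 0
p2 = XOR of data positions {3,6,7,10,11,14,15} = 0⊕1⊕1⊕0⊕0⊕0⊕0 = 0
p4 = XOR of data positions {5,6,7,12,13,14,15} = 0⊕1⊕1⊕1⊕1⊕0⊕0 = 0
p8 = XOR of data positions {9,10,11,12,13,14,15} = 0⊕0⊕0⊕1⊕1⊕0⊕0 = 0
Codeword b1..b15 = 000001100001100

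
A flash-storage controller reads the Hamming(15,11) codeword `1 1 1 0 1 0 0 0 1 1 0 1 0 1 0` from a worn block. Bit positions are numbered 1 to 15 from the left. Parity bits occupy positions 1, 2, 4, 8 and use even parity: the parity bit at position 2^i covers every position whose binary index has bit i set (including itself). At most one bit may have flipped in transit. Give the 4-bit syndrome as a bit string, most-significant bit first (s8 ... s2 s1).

s1: b1⊕b3⊕b5⊕b7⊕b9⊕b11⊕b13⊕b15 = 1⊕1⊕1⊕0⊕1⊕0⊕0⊕0 = 0
s2: b2⊕b3⊕b6⊕b7⊕b10⊕b11⊕b14⊕b15 = 1⊕1⊕0⊕0⊕1⊕0⊕1⊕0 = 0
s4: b4⊕b5⊕b6⊕b7⊕b12⊕b13⊕b14⊕b15 = 0⊕1⊕0⊕0⊕1⊕0⊕1⊕0 = 1
s8: b8⊕b9⊕b10⊕b11⊕b12⊕b13⊕b14⊕b15 = 0⊕1⊕1⊕0⊕1⊕0⊕1⊕0 = 0
Syndrome (s8...s1) = 0100 → position 4.

0100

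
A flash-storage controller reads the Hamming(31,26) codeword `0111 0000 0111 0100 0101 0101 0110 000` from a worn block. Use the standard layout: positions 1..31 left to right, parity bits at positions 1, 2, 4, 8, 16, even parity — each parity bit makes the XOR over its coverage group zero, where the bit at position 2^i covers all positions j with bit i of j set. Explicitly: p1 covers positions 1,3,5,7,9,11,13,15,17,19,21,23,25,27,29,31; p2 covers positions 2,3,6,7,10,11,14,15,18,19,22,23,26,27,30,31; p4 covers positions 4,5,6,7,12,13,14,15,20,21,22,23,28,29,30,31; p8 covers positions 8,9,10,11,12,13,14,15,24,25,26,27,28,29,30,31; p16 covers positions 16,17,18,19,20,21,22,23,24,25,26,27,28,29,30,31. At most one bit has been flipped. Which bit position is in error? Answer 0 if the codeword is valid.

s1: b1⊕b3⊕b5⊕b7⊕b9⊕b11⊕b13⊕b15⊕b17⊕b19⊕b21⊕b23⊕b25⊕b27⊕b29⊕b31 = 0⊕1⊕0⊕0⊕0⊕1⊕0⊕0⊕0⊕0⊕0⊕0⊕0⊕1⊕0⊕0 = 1
s2: b2⊕b3⊕b6⊕b7⊕b10⊕b11⊕b14⊕b15⊕b18⊕b19⊕b22⊕b23⊕b26⊕b27⊕b30⊕b31 = 1⊕1⊕0⊕0⊕1⊕1⊕1⊕0⊕1⊕0⊕1⊕0⊕1⊕1⊕0⊕0 = 1
s4: b4⊕b5⊕b6⊕b7⊕b12⊕b13⊕b14⊕b15⊕b20⊕b21⊕b22⊕b23⊕b28⊕b29⊕b30⊕b31 = 1⊕0⊕0⊕0⊕1⊕0⊕1⊕0⊕1⊕0⊕1⊕0⊕0⊕0⊕0⊕0 = 1
s8: b8⊕b9⊕b10⊕b11⊕b12⊕b13⊕b14⊕b15⊕b24⊕b25⊕b26⊕b27⊕b28⊕b29⊕b30⊕b31 = 0⊕0⊕1⊕1⊕1⊕0⊕1⊕0⊕1⊕0⊕1⊕1⊕0⊕0⊕0⊕0 = 1
s16: b16⊕b17⊕b18⊕b19⊕b20⊕b21⊕b22⊕b23⊕b24⊕b25⊕b26⊕b27⊕b28⊕b29⊕b30⊕b31 = 0⊕0⊕1⊕0⊕1⊕0⊕1⊕0⊕1⊕0⊕1⊕1⊕0⊕0⊕0⊕0 = 0
Syndrome (s16...s1) = 01111 → position 15.

15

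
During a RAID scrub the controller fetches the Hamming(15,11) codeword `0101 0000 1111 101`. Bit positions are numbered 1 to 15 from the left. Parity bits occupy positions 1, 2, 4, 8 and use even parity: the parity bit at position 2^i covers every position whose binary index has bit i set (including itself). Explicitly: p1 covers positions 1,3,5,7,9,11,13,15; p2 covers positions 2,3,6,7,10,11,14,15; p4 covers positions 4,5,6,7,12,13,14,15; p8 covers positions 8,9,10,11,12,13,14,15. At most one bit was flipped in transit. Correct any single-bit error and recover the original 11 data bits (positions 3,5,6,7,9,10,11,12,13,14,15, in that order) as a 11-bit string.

s1: b1⊕b3⊕b5⊕b7⊕b9⊕b11⊕b13⊕b15 = 0⊕0⊕0⊕0⊕1⊕1⊕1⊕1 = 0
s2: b2⊕b3⊕b6⊕b7⊕b10⊕b11⊕b14⊕b15 = 1⊕0⊕0⊕0⊕1⊕1⊕0⊕1 = 0
s4: b4⊕b5⊕b6⊕b7⊕b12⊕b13⊕b14⊕b15 = 1⊕0⊕0⊕0⊕1⊕1⊕0⊕1 = 0
s8: b8⊕b9⊕b10⊕b11⊕b12⊕b13⊕b14⊕b15 = 0⊕1⊕1⊕1⊕1⊕1⊕0⊕1 = 0
Syndrome (s8...s1) = 0000 → position 0 (no error).
No correction needed.
Data bits at positions 3,5,6,7,9,10,11,12,13,14,15: 00001111101

00001111101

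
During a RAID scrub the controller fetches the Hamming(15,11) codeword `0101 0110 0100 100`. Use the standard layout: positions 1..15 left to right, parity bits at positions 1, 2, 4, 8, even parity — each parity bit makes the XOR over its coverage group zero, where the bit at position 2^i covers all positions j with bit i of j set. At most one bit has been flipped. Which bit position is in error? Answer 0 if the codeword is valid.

0

s1: b1⊕b3⊕b5⊕b7⊕b9⊕b11⊕b13⊕b15 = 0⊕0⊕0⊕1⊕0⊕0⊕1⊕0 = 0
s2: b2⊕b3⊕b6⊕b7⊕b10⊕b11⊕b14⊕b15 = 1⊕0⊕1⊕1⊕1⊕0⊕0⊕0 = 0
s4: b4⊕b5⊕b6⊕b7⊕b12⊕b13⊕b14⊕b15 = 1⊕0⊕1⊕1⊕0⊕1⊕0⊕0 = 0
s8: b8⊕b9⊕b10⊕b11⊕b12⊕b13⊕b14⊕b15 = 0⊕0⊕1⊕0⊕0⊕1⊕0⊕0 = 0
Syndrome (s8...s1) = 0000 → position 0 (no error).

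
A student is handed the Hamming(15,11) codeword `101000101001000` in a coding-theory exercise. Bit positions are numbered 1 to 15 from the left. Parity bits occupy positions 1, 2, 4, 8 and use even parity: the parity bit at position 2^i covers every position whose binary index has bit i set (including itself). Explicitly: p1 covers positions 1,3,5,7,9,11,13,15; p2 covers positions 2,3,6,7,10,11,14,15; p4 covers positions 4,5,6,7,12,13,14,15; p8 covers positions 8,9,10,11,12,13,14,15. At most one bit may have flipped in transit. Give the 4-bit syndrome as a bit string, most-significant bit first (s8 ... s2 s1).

0000

s1: b1⊕b3⊕b5⊕b7⊕b9⊕b11⊕b13⊕b15 = 1⊕1⊕0⊕1⊕1⊕0⊕0⊕0 = 0
s2: b2⊕b3⊕b6⊕b7⊕b10⊕b11⊕b14⊕b15 = 0⊕1⊕0⊕1⊕0⊕0⊕0⊕0 = 0
s4: b4⊕b5⊕b6⊕b7⊕b12⊕b13⊕b14⊕b15 = 0⊕0⊕0⊕1⊕1⊕0⊕0⊕0 = 0
s8: b8⊕b9⊕b10⊕b11⊕b12⊕b13⊕b14⊕b15 = 0⊕1⊕0⊕0⊕1⊕0⊕0⊕0 = 0
Syndrome (s8...s1) = 0000 → position 0 (no error).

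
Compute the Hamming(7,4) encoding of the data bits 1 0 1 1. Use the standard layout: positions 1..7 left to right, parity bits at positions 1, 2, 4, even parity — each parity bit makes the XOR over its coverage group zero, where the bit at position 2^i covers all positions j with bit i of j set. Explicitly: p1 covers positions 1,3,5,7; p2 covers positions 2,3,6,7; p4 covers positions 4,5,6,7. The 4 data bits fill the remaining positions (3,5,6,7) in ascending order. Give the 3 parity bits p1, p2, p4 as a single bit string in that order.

Place data bits at non-power-of-two positions: b3=1, b5=0, b6=1, b7=1.
p1 = XOR of data positions {3,5,7} = 1⊕0⊕1 = 0
p2 = XOR of data positions {3,6,7} = 1⊕1⊕1 = 1
p4 = XOR of data positions {5,6,7} = 0⊕1⊕1 = 0
Parity bits p1,p2,p4 = 010

010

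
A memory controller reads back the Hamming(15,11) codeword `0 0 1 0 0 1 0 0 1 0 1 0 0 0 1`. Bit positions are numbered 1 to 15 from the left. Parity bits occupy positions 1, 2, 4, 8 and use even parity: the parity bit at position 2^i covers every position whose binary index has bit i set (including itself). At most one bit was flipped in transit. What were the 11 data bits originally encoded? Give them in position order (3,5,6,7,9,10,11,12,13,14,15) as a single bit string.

s1: b1⊕b3⊕b5⊕b7⊕b9⊕b11⊕b13⊕b15 = 0⊕1⊕0⊕0⊕1⊕1⊕0⊕1 = 0
s2: b2⊕b3⊕b6⊕b7⊕b10⊕b11⊕b14⊕b15 = 0⊕1⊕1⊕0⊕0⊕1⊕0⊕1 = 0
s4: b4⊕b5⊕b6⊕b7⊕b12⊕b13⊕b14⊕b15 = 0⊕0⊕1⊕0⊕0⊕0⊕0⊕1 = 0
s8: b8⊕b9⊕b10⊕b11⊕b12⊕b13⊕b14⊕b15 = 0⊕1⊕0⊕1⊕0⊕0⊕0⊕1 = 1
Syndrome (s8...s1) = 1000 → position 8.
Flip bit 8: corrected codeword = 001001011010001
Data bits at positions 3,5,6,7,9,10,11,12,13,14,15: 10101010001

10101010001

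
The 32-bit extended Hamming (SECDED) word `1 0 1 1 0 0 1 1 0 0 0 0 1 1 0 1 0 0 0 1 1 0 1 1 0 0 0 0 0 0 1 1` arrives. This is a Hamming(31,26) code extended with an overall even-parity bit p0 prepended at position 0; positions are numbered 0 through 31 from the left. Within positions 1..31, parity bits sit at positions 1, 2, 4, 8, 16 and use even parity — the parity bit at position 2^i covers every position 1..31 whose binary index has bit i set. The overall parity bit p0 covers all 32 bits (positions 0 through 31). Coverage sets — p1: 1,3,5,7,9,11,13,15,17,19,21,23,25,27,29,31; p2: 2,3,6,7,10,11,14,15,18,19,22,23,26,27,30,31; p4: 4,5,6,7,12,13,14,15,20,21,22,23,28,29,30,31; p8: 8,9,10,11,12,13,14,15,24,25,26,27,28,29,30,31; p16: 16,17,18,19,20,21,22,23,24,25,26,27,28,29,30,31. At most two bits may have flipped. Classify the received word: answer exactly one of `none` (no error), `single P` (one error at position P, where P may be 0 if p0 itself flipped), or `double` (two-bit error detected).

double

s1: b1⊕b3⊕b5⊕b7⊕b9⊕b11⊕b13⊕b15⊕b17⊕b19⊕b21⊕b23⊕b25⊕b27⊕b29⊕b31 = 0⊕1⊕0⊕1⊕0⊕0⊕1⊕1⊕0⊕1⊕0⊕1⊕0⊕0⊕0⊕1 = 1
s2: b2⊕b3⊕b6⊕b7⊕b10⊕b11⊕b14⊕b15⊕b18⊕b19⊕b22⊕b23⊕b26⊕b27⊕b30⊕b31 = 1⊕1⊕1⊕1⊕0⊕0⊕0⊕1⊕0⊕1⊕1⊕1⊕0⊕0⊕1⊕1 = 0
s4: b4⊕b5⊕b6⊕b7⊕b12⊕b13⊕b14⊕b15⊕b20⊕b21⊕b22⊕b23⊕b28⊕b29⊕b30⊕b31 = 0⊕0⊕1⊕1⊕1⊕1⊕0⊕1⊕1⊕0⊕1⊕1⊕0⊕0⊕1⊕1 = 0
s8: b8⊕b9⊕b10⊕b11⊕b12⊕b13⊕b14⊕b15⊕b24⊕b25⊕b26⊕b27⊕b28⊕b29⊕b30⊕b31 = 0⊕0⊕0⊕0⊕1⊕1⊕0⊕1⊕0⊕0⊕0⊕0⊕0⊕0⊕1⊕1 = 1
s16: b16⊕b17⊕b18⊕b19⊕b20⊕b21⊕b22⊕b23⊕b24⊕b25⊕b26⊕b27⊕b28⊕b29⊕b30⊕b31 = 0⊕0⊕0⊕1⊕1⊕0⊕1⊕1⊕0⊕0⊕0⊕0⊕0⊕0⊕1⊕1 = 0
Syndrome (s16...s1) = 01001 → position 9.
Overall parity (XOR of all 32 bits, including p0): 1⊕0⊕1⊕1⊕0⊕0⊕1⊕1⊕0⊕0⊕0⊕0⊕1⊕1⊕0⊕1⊕0⊕0⊕0⊕1⊕1⊕0⊕1⊕1⊕0⊕0⊕0⊕0⊕0⊕0⊕1⊕1 = 0
Overall=0, syndrome position=9 → double-bit error detected (uncorrectable).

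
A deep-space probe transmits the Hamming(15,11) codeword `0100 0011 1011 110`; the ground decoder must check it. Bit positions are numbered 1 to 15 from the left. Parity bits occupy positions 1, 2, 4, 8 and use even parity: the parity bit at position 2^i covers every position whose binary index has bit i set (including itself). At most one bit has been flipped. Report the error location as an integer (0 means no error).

0

s1: b1⊕b3⊕b5⊕b7⊕b9⊕b11⊕b13⊕b15 = 0⊕0⊕0⊕1⊕1⊕1⊕1⊕0 = 0
s2: b2⊕b3⊕b6⊕b7⊕b10⊕b11⊕b14⊕b15 = 1⊕0⊕0⊕1⊕0⊕1⊕1⊕0 = 0
s4: b4⊕b5⊕b6⊕b7⊕b12⊕b13⊕b14⊕b15 = 0⊕0⊕0⊕1⊕1⊕1⊕1⊕0 = 0
s8: b8⊕b9⊕b10⊕b11⊕b12⊕b13⊕b14⊕b15 = 1⊕1⊕0⊕1⊕1⊕1⊕1⊕0 = 0
Syndrome (s8...s1) = 0000 → position 0 (no error).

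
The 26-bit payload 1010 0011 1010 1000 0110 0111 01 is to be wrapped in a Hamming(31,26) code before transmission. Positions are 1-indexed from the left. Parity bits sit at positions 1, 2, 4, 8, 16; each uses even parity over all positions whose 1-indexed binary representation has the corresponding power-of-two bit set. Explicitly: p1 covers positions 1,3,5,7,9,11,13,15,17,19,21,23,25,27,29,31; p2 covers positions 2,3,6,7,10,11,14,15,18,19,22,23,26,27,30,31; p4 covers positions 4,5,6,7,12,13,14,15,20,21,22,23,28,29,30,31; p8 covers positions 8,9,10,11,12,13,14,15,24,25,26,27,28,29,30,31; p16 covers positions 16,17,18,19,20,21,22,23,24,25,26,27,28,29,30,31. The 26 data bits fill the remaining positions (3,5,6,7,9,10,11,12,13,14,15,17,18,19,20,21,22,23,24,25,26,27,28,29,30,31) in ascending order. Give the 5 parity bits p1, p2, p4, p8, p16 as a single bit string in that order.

Place data bits at non-power-of-two positions: b3=1, b5=0, b6=1, b7=0, b9=0, b10=0, b11=1, b12=1, b13=1, b14=0, b15=1, b17=0, b18=1, b19=0, b20=0, b21=0, b22=0, b23=1, b24=1, b25=0, b26=0, b27=1, b28=1, b29=1, b30=0, b31=1.
p1 = XOR of data positions {3,5,7,9,11,13,15,17,19,21,23,25,27,29,31} = 1⊕0⊕0⊕0⊕1⊕1⊕1⊕0⊕0⊕0⊕1⊕0⊕1⊕1⊕1 = 0
p2 = XOR of data positions {3,6,7,10,11,14,15,18,19,22,23,26,27,30,31} = 1⊕1⊕0⊕0⊕1⊕0⊕1⊕1⊕0⊕0⊕1⊕0⊕1⊕0⊕1 = 0
p4 = XOR of data positions {5,6,7,12,13,14,15,20,21,22,23,28,29,30,31} = 0⊕1⊕0⊕1⊕1⊕0⊕1⊕0⊕0⊕0⊕1⊕1⊕1⊕0⊕1 = 0
p8 = XOR of data positions {9,10,11,12,13,14,15,24,25,26,27,28,29,30,31} = 0⊕0⊕1⊕1⊕1⊕0⊕1⊕1⊕0⊕0⊕1⊕1⊕1⊕0⊕1 = 1
p16 = XOR of data positions {17,18,19,20,21,22,23,24,25,26,27,28,29,30,31} = 0⊕1⊕0⊕0⊕0⊕0⊕1⊕1⊕0⊕0⊕1⊕1⊕1⊕0⊕1 = 1
Parity bits p1,p2,p4,p8,p16 = 00011

00011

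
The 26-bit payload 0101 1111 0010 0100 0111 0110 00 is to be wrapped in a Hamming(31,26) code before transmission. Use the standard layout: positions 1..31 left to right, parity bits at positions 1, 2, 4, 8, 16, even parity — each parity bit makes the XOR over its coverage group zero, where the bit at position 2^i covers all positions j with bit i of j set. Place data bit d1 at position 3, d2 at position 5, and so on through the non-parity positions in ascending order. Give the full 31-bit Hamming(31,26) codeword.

1100101111110010001000111011000

Place data bits at non-power-of-two positions: b3=0, b5=1, b6=0, b7=1, b9=1, b10=1, b11=1, b12=1, b13=0, b14=0, b15=1, b17=0, b18=0, b19=1, b20=0, b21=0, b22=0, b23=1, b24=1, b25=1, b26=0, b27=1, b28=1, b29=0, b30=0, b31=0.
p1 = XOR of data positions {3,5,7,9,11,13,15,17,19,21,23,25,27,29,31} = 0⊕1⊕1⊕1⊕1⊕0⊕1⊕0⊕1⊕0⊕1⊕1⊕1⊕0⊕0 = 1
p2 = XOR of data positions {3,6,7,10,11,14,15,18,19,22,23,26,27,30,31} = 0⊕0⊕1⊕1⊕1⊕0⊕1⊕0⊕1⊕0⊕1⊕0⊕1⊕0⊕0 = 1
p4 = XOR of data positions {5,6,7,12,13,14,15,20,21,22,23,28,29,30,31} = 1⊕0⊕1⊕1⊕0⊕0⊕1⊕0⊕0⊕0⊕1⊕1⊕0⊕0⊕0 = 0
p8 = XOR of data positions {9,10,11,12,13,14,15,24,25,26,27,28,29,30,31} = 1⊕1⊕1⊕1⊕0⊕0⊕1⊕1⊕1⊕0⊕1⊕1⊕0⊕0⊕0 = 1
p16 = XOR of data positions {17,18,19,20,21,22,23,24,25,26,27,28,29,30,31} = 0⊕0⊕1⊕0⊕0⊕0⊕1⊕1⊕1⊕0⊕1⊕1⊕0⊕0⊕0 = 0
Codeword b1..b31 = 1100101111110010001000111011000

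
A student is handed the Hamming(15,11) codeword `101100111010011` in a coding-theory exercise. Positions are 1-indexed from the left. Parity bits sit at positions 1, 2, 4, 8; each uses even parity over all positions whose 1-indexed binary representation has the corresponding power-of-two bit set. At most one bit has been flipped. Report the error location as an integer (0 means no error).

s1: b1⊕b3⊕b5⊕b7⊕b9⊕b11⊕b13⊕b15 = 1⊕1⊕0⊕1⊕1⊕1⊕0⊕1 = 0
s2: b2⊕b3⊕b6⊕b7⊕b10⊕b11⊕b14⊕b15 = 0⊕1⊕0⊕1⊕0⊕1⊕1⊕1 = 1
s4: b4⊕b5⊕b6⊕b7⊕b12⊕b13⊕b14⊕b15 = 1⊕0⊕0⊕1⊕0⊕0⊕1⊕1 = 0
s8: b8⊕b9⊕b10⊕b11⊕b12⊕b13⊕b14⊕b15 = 1⊕1⊕0⊕1⊕0⊕0⊕1⊕1 = 1
Syndrome (s8...s1) = 1010 → position 10.

10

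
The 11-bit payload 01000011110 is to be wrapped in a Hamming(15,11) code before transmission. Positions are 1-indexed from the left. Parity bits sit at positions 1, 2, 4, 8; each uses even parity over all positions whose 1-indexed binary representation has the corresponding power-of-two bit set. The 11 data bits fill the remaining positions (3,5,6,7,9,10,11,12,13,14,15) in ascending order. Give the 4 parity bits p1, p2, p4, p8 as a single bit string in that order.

1000

Place data bits at non-power-of-two positions: b3=0, b5=1, b6=0, b7=0, b9=0, b10=0, b11=1, b12=1, b13=1, b14=1, b15=0.
p1 = XOR of data positions {3,5,7,9,11,13,15} = 0⊕1⊕0⊕0⊕1⊕1⊕0 = 1
p2 = XOR of data positions {3,6,7,10,11,14,15} = 0⊕0⊕0⊕0⊕1⊕1⊕0 = 0
p4 = XOR of data positions {5,6,7,12,13,14,15} = 1⊕0⊕0⊕1⊕1⊕1⊕0 = 0
p8 = XOR of data positions {9,10,11,12,13,14,15} = 0⊕0⊕1⊕1⊕1⊕1⊕0 = 0
Parity bits p1,p2,p4,p8 = 1000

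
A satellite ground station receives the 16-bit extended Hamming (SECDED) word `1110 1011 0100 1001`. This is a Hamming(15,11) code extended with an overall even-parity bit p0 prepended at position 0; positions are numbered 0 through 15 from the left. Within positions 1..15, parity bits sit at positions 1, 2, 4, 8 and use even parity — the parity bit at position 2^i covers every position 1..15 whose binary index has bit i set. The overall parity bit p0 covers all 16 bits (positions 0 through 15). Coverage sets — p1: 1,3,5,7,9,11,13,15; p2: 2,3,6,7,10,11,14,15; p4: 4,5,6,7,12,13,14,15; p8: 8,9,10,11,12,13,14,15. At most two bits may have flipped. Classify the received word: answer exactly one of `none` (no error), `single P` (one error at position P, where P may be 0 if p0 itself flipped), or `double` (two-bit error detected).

s1: b1⊕b3⊕b5⊕b7⊕b9⊕b11⊕b13⊕b15 = 1⊕0⊕0⊕1⊕1⊕0⊕0⊕1 = 0
s2: b2⊕b3⊕b6⊕b7⊕b10⊕b11⊕b14⊕b15 = 1⊕0⊕1⊕1⊕0⊕0⊕0⊕1 = 0
s4: b4⊕b5⊕b6⊕b7⊕b12⊕b13⊕b14⊕b15 = 1⊕0⊕1⊕1⊕1⊕0⊕0⊕1 = 1
s8: b8⊕b9⊕b10⊕b11⊕b12⊕b13⊕b14⊕b15 = 0⊕1⊕0⊕0⊕1⊕0⊕0⊕1 = 1
Syndrome (s8...s1) = 1100 → position 12.
Overall parity (XOR of all 16 bits, including p0): 1⊕1⊕1⊕0⊕1⊕0⊕1⊕1⊕0⊕1⊕0⊕0⊕1⊕0⊕0⊕1 = 1
Overall=1, syndrome position=12 → single-bit error at position 12.

single 12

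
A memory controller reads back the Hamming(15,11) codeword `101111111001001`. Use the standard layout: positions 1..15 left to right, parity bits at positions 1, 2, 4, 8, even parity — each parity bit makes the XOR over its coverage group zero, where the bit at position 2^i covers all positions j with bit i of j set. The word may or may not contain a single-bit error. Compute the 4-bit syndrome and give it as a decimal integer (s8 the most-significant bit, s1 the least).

0

s1: b1⊕b3⊕b5⊕b7⊕b9⊕b11⊕b13⊕b15 = 1⊕1⊕1⊕1⊕1⊕0⊕0⊕1 = 0
s2: b2⊕b3⊕b6⊕b7⊕b10⊕b11⊕b14⊕b15 = 0⊕1⊕1⊕1⊕0⊕0⊕0⊕1 = 0
s4: b4⊕b5⊕b6⊕b7⊕b12⊕b13⊕b14⊕b15 = 1⊕1⊕1⊕1⊕1⊕0⊕0⊕1 = 0
s8: b8⊕b9⊕b10⊕b11⊕b12⊕b13⊕b14⊕b15 = 1⊕1⊕0⊕0⊕1⊕0⊕0⊕1 = 0
Syndrome (s8...s1) = 0000 → position 0 (no error).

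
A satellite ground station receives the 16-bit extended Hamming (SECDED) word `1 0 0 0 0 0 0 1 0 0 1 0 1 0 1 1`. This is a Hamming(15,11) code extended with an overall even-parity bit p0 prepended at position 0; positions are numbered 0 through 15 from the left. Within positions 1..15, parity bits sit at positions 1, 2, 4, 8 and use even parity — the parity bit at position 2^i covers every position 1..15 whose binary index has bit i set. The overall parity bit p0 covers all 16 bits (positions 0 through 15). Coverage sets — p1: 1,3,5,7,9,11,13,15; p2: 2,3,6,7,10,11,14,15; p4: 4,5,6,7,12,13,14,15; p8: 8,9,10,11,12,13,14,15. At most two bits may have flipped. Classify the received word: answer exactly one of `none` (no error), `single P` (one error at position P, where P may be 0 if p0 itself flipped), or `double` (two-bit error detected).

s1: b1⊕b3⊕b5⊕b7⊕b9⊕b11⊕b13⊕b15 = 0⊕0⊕0⊕1⊕0⊕0⊕0⊕1 = 0
s2: b2⊕b3⊕b6⊕b7⊕b10⊕b11⊕b14⊕b15 = 0⊕0⊕0⊕1⊕1⊕0⊕1⊕1 = 0
s4: b4⊕b5⊕b6⊕b7⊕b12⊕b13⊕b14⊕b15 = 0⊕0⊕0⊕1⊕1⊕0⊕1⊕1 = 0
s8: b8⊕b9⊕b10⊕b11⊕b12⊕b13⊕b14⊕b15 = 0⊕0⊕1⊕0⊕1⊕0⊕1⊕1 = 0
Syndrome (s8...s1) = 0000 → position 0 (no error).
Overall parity (XOR of all 16 bits, including p0): 1⊕0⊕0⊕0⊕0⊕0⊕0⊕1⊕0⊕0⊕1⊕0⊕1⊕0⊕1⊕1 = 0
Overall=0, syndrome position=0 → no error.

none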